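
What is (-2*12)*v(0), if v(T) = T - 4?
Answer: 96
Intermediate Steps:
v(T) = -4 + T
(-2*12)*v(0) = (-2*12)*(-4 + 0) = -24*(-4) = 96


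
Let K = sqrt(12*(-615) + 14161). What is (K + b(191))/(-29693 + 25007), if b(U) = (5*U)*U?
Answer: -182405/4686 - sqrt(6781)/4686 ≈ -38.943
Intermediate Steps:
b(U) = 5*U**2
K = sqrt(6781) (K = sqrt(-7380 + 14161) = sqrt(6781) ≈ 82.347)
(K + b(191))/(-29693 + 25007) = (sqrt(6781) + 5*191**2)/(-29693 + 25007) = (sqrt(6781) + 5*36481)/(-4686) = (sqrt(6781) + 182405)*(-1/4686) = (182405 + sqrt(6781))*(-1/4686) = -182405/4686 - sqrt(6781)/4686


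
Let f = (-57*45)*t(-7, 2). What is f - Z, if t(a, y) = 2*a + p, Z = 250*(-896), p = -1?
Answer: 262475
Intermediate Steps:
Z = -224000
t(a, y) = -1 + 2*a (t(a, y) = 2*a - 1 = -1 + 2*a)
f = 38475 (f = (-57*45)*(-1 + 2*(-7)) = -2565*(-1 - 14) = -2565*(-15) = 38475)
f - Z = 38475 - 1*(-224000) = 38475 + 224000 = 262475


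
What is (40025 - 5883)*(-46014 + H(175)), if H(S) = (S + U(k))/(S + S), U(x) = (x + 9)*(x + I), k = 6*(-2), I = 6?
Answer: -274923453197/175 ≈ -1.5710e+9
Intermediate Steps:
k = -12
U(x) = (6 + x)*(9 + x) (U(x) = (x + 9)*(x + 6) = (9 + x)*(6 + x) = (6 + x)*(9 + x))
H(S) = (18 + S)/(2*S) (H(S) = (S + (54 + (-12)² + 15*(-12)))/(S + S) = (S + (54 + 144 - 180))/((2*S)) = (S + 18)*(1/(2*S)) = (18 + S)*(1/(2*S)) = (18 + S)/(2*S))
(40025 - 5883)*(-46014 + H(175)) = (40025 - 5883)*(-46014 + (½)*(18 + 175)/175) = 34142*(-46014 + (½)*(1/175)*193) = 34142*(-46014 + 193/350) = 34142*(-16104707/350) = -274923453197/175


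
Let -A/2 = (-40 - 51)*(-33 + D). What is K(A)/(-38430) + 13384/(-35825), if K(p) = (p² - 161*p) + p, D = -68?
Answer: -174443901406/19667925 ≈ -8869.5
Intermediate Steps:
A = -18382 (A = -2*(-40 - 51)*(-33 - 68) = -(-182)*(-101) = -2*9191 = -18382)
K(p) = p² - 160*p
K(A)/(-38430) + 13384/(-35825) = -18382*(-160 - 18382)/(-38430) + 13384/(-35825) = -18382*(-18542)*(-1/38430) + 13384*(-1/35825) = 340839044*(-1/38430) - 13384/35825 = -24345646/2745 - 13384/35825 = -174443901406/19667925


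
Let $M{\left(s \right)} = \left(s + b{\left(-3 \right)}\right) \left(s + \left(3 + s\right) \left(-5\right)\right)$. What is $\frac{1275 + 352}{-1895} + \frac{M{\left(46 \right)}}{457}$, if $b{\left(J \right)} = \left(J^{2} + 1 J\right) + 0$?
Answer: $- \frac{20352999}{866015} \approx -23.502$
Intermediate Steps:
$b{\left(J \right)} = J + J^{2}$ ($b{\left(J \right)} = \left(J^{2} + J\right) + 0 = \left(J + J^{2}\right) + 0 = J + J^{2}$)
$M{\left(s \right)} = \left(-15 - 4 s\right) \left(6 + s\right)$ ($M{\left(s \right)} = \left(s - 3 \left(1 - 3\right)\right) \left(s + \left(3 + s\right) \left(-5\right)\right) = \left(s - -6\right) \left(s - \left(15 + 5 s\right)\right) = \left(s + 6\right) \left(-15 - 4 s\right) = \left(6 + s\right) \left(-15 - 4 s\right) = \left(-15 - 4 s\right) \left(6 + s\right)$)
$\frac{1275 + 352}{-1895} + \frac{M{\left(46 \right)}}{457} = \frac{1275 + 352}{-1895} + \frac{-90 - 1794 - 4 \cdot 46^{2}}{457} = 1627 \left(- \frac{1}{1895}\right) + \left(-90 - 1794 - 8464\right) \frac{1}{457} = - \frac{1627}{1895} + \left(-90 - 1794 - 8464\right) \frac{1}{457} = - \frac{1627}{1895} - \frac{10348}{457} = - \frac{20352999}{866015}$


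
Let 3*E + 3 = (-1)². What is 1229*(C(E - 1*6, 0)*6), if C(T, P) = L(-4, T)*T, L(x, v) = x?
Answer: 196640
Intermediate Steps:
E = -⅔ (E = -1 + (⅓)*(-1)² = -1 + (⅓)*1 = -1 + ⅓ = -⅔ ≈ -0.66667)
C(T, P) = -4*T
1229*(C(E - 1*6, 0)*6) = 1229*(-4*(-⅔ - 1*6)*6) = 1229*(-4*(-⅔ - 6)*6) = 1229*(-4*(-20/3)*6) = 1229*((80/3)*6) = 1229*160 = 196640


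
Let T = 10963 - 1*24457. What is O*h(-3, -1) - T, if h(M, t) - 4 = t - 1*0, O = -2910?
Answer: 4764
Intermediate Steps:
h(M, t) = 4 + t (h(M, t) = 4 + (t - 1*0) = 4 + (t + 0) = 4 + t)
T = -13494 (T = 10963 - 24457 = -13494)
O*h(-3, -1) - T = -2910*(4 - 1) - 1*(-13494) = -2910*3 + 13494 = -8730 + 13494 = 4764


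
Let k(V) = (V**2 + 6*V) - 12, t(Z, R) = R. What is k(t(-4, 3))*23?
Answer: 345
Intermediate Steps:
k(V) = -12 + V**2 + 6*V
k(t(-4, 3))*23 = (-12 + 3**2 + 6*3)*23 = (-12 + 9 + 18)*23 = 15*23 = 345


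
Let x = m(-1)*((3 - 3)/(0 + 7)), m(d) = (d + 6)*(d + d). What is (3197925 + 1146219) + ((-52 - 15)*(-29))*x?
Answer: 4344144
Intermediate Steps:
m(d) = 2*d*(6 + d) (m(d) = (6 + d)*(2*d) = 2*d*(6 + d))
x = 0 (x = (2*(-1)*(6 - 1))*((3 - 3)/(0 + 7)) = (2*(-1)*5)*(0/7) = -0/7 = -10*0 = 0)
(3197925 + 1146219) + ((-52 - 15)*(-29))*x = (3197925 + 1146219) + ((-52 - 15)*(-29))*0 = 4344144 - 67*(-29)*0 = 4344144 + 1943*0 = 4344144 + 0 = 4344144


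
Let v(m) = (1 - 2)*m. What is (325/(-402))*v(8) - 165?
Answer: -31865/201 ≈ -158.53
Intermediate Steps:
v(m) = -m
(325/(-402))*v(8) - 165 = (325/(-402))*(-1*8) - 165 = (325*(-1/402))*(-8) - 165 = -325/402*(-8) - 165 = 1300/201 - 165 = -31865/201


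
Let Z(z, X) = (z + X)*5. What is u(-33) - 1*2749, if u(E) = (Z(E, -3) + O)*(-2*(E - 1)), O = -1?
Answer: -15057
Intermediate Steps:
Z(z, X) = 5*X + 5*z (Z(z, X) = (X + z)*5 = 5*X + 5*z)
u(E) = (-16 + 5*E)*(2 - 2*E) (u(E) = ((5*(-3) + 5*E) - 1)*(-2*(E - 1)) = ((-15 + 5*E) - 1)*(-2*(-1 + E)) = (-16 + 5*E)*(2 - 2*E))
u(-33) - 1*2749 = (-32 - 10*(-33)² + 42*(-33)) - 1*2749 = (-32 - 10*1089 - 1386) - 2749 = (-32 - 10890 - 1386) - 2749 = -12308 - 2749 = -15057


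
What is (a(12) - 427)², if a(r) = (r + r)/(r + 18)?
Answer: 4541161/25 ≈ 1.8165e+5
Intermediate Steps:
a(r) = 2*r/(18 + r) (a(r) = (2*r)/(18 + r) = 2*r/(18 + r))
(a(12) - 427)² = (2*12/(18 + 12) - 427)² = (2*12/30 - 427)² = (2*12*(1/30) - 427)² = (⅘ - 427)² = (-2131/5)² = 4541161/25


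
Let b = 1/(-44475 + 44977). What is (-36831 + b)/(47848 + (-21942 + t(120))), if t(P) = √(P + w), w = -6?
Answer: -239490102433/168451301222 + 18489161*√114/336902602444 ≈ -1.4211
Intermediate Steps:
t(P) = √(-6 + P) (t(P) = √(P - 6) = √(-6 + P))
b = 1/502 ≈ 0.0019920
(-36831 + b)/(47848 + (-21942 + t(120))) = (-36831 + 1/502)/(47848 + (-21942 + √(-6 + 120))) = -18489161/(502*(47848 + (-21942 + √114))) = -18489161/(502*(25906 + √114))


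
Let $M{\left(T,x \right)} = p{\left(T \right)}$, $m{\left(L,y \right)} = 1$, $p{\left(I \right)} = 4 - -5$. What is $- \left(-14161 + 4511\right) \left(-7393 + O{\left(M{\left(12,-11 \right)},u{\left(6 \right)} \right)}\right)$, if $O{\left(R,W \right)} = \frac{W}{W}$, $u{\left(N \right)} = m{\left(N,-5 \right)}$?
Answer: $-71332800$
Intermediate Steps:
$p{\left(I \right)} = 9$ ($p{\left(I \right)} = 4 + 5 = 9$)
$M{\left(T,x \right)} = 9$
$u{\left(N \right)} = 1$
$O{\left(R,W \right)} = 1$
$- \left(-14161 + 4511\right) \left(-7393 + O{\left(M{\left(12,-11 \right)},u{\left(6 \right)} \right)}\right) = - \left(-14161 + 4511\right) \left(-7393 + 1\right) = - \left(-9650\right) \left(-7392\right) = \left(-1\right) 71332800 = -71332800$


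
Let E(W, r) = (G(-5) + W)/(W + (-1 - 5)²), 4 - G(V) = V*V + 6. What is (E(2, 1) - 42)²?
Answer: 2627641/1444 ≈ 1819.7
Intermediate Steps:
G(V) = -2 - V² (G(V) = 4 - (V*V + 6) = 4 - (V² + 6) = 4 - (6 + V²) = 4 + (-6 - V²) = -2 - V²)
E(W, r) = (-27 + W)/(36 + W) (E(W, r) = ((-2 - 1*(-5)²) + W)/(W + (-1 - 5)²) = ((-2 - 1*25) + W)/(W + (-6)²) = ((-2 - 25) + W)/(W + 36) = (-27 + W)/(36 + W))
(E(2, 1) - 42)² = ((-27 + 2)/(36 + 2) - 42)² = (-25/38 - 42)² = (-1621/38)² = 2627641/1444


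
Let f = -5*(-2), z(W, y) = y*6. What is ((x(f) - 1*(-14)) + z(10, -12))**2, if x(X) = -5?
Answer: 3969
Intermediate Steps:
z(W, y) = 6*y
f = 10
((x(f) - 1*(-14)) + z(10, -12))**2 = ((-5 - 1*(-14)) + 6*(-12))**2 = ((-5 + 14) - 72)**2 = (9 - 72)**2 = (-63)**2 = 3969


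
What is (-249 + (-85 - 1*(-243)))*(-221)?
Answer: 20111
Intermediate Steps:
(-249 + (-85 - 1*(-243)))*(-221) = (-249 + (-85 + 243))*(-221) = (-249 + 158)*(-221) = -91*(-221) = 20111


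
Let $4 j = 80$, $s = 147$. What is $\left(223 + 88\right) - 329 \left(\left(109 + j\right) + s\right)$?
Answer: $-90493$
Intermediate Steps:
$j = 20$ ($j = \frac{1}{4} \cdot 80 = 20$)
$\left(223 + 88\right) - 329 \left(\left(109 + j\right) + s\right) = \left(223 + 88\right) - 329 \left(\left(109 + 20\right) + 147\right) = 311 - 329 \left(129 + 147\right) = 311 - 90804 = -90493$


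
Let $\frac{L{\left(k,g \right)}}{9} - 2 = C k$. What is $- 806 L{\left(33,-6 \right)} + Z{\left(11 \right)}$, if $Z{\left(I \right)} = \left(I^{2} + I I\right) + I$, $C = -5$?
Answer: $1182655$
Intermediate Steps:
$L{\left(k,g \right)} = 18 - 45 k$ ($L{\left(k,g \right)} = 18 + 9 \left(- 5 k\right) = 18 - 45 k$)
$Z{\left(I \right)} = I + 2 I^{2}$ ($Z{\left(I \right)} = \left(I^{2} + I^{2}\right) + I = 2 I^{2} + I = I + 2 I^{2}$)
$- 806 L{\left(33,-6 \right)} + Z{\left(11 \right)} = - 806 \left(18 - 1485\right) + 11 \left(1 + 2 \cdot 11\right) = - 806 \left(18 - 1485\right) + 11 \left(1 + 22\right) = \left(-806\right) \left(-1467\right) + 11 \cdot 23 = 1182402 + 253 = 1182655$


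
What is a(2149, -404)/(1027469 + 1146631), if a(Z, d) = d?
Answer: -101/543525 ≈ -0.00018582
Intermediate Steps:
a(2149, -404)/(1027469 + 1146631) = -404/(1027469 + 1146631) = -404/2174100 = -404*1/2174100 = -101/543525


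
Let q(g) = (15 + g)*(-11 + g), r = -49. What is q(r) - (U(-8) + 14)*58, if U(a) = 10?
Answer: 648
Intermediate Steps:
q(g) = (-11 + g)*(15 + g)
q(r) - (U(-8) + 14)*58 = (-165 + (-49)**2 + 4*(-49)) - (10 + 14)*58 = (-165 + 2401 - 196) - 24*58 = 2040 - 1*1392 = 2040 - 1392 = 648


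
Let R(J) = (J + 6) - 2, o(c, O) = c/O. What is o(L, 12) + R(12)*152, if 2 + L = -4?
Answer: 4863/2 ≈ 2431.5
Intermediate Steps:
L = -6 (L = -2 - 4 = -6)
R(J) = 4 + J (R(J) = (6 + J) - 2 = 4 + J)
o(L, 12) + R(12)*152 = -6/12 + (4 + 12)*152 = -6*1/12 + 16*152 = -½ + 2432 = 4863/2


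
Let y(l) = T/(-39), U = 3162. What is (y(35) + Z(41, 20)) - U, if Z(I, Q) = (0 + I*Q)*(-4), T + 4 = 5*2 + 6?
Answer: -83750/13 ≈ -6442.3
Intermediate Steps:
T = 12 (T = -4 + (5*2 + 6) = -4 + (10 + 6) = -4 + 16 = 12)
Z(I, Q) = -4*I*Q (Z(I, Q) = (I*Q)*(-4) = -4*I*Q)
y(l) = -4/13 (y(l) = 12/(-39) = 12*(-1/39) = -4/13)
(y(35) + Z(41, 20)) - U = (-4/13 - 4*41*20) - 1*3162 = (-4/13 - 3280) - 3162 = -42644/13 - 3162 = -83750/13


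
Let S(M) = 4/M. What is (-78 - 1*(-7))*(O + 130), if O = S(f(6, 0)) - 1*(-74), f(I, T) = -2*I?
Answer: -43381/3 ≈ -14460.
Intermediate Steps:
O = 221/3 (O = 4/((-2*6)) - 1*(-74) = 4/(-12) + 74 = 4*(-1/12) + 74 = -⅓ + 74 = 221/3 ≈ 73.667)
(-78 - 1*(-7))*(O + 130) = (-78 - 1*(-7))*(221/3 + 130) = (-78 + 7)*(611/3) = -71*611/3 = -43381/3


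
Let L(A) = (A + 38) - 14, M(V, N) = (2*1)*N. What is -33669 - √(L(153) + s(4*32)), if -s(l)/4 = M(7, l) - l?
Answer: -33669 - I*√335 ≈ -33669.0 - 18.303*I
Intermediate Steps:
M(V, N) = 2*N
L(A) = 24 + A (L(A) = (38 + A) - 14 = 24 + A)
s(l) = -4*l (s(l) = -4*(2*l - l) = -4*l)
-33669 - √(L(153) + s(4*32)) = -33669 - √((24 + 153) - 16*32) = -33669 - √(177 - 4*128) = -33669 - √(177 - 512) = -33669 - √(-335) = -33669 - I*√335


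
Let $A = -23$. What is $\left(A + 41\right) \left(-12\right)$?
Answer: $-216$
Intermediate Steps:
$\left(A + 41\right) \left(-12\right) = \left(-23 + 41\right) \left(-12\right) = 18 \left(-12\right) = -216$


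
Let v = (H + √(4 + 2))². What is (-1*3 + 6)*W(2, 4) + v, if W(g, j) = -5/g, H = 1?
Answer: -½ + 2*√6 ≈ 4.3990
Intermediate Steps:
v = (1 + √6)² (v = (1 + √(4 + 2))² = (1 + √6)² ≈ 11.899)
(-1*3 + 6)*W(2, 4) + v = (-1*3 + 6)*(-5/2) + (1 + √6)² = (-3 + 6)*(-5*½) + (1 + √6)² = 3*(-5/2) + (1 + √6)² = -15/2 + (1 + √6)²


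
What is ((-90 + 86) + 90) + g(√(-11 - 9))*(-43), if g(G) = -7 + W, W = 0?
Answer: 387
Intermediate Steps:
g(G) = -7 (g(G) = -7 + 0 = -7)
((-90 + 86) + 90) + g(√(-11 - 9))*(-43) = ((-90 + 86) + 90) - 7*(-43) = (-4 + 90) + 301 = 86 + 301 = 387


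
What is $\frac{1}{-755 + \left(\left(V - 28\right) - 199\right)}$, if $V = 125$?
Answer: $- \frac{1}{857} \approx -0.0011669$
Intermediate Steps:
$\frac{1}{-755 + \left(\left(V - 28\right) - 199\right)} = \frac{1}{-755 + \left(\left(125 - 28\right) - 199\right)} = \frac{1}{-755 + \left(97 - 199\right)} = \frac{1}{-755 - 102} = \frac{1}{-857} = - \frac{1}{857}$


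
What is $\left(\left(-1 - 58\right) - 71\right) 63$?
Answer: $-8190$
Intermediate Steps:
$\left(\left(-1 - 58\right) - 71\right) 63 = \left(-59 - 71\right) 63 = \left(-130\right) 63 = -8190$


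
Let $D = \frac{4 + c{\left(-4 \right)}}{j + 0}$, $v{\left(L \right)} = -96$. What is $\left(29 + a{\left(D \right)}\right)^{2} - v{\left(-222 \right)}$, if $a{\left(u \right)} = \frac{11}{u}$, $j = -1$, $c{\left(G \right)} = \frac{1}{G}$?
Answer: $\frac{174481}{225} \approx 775.47$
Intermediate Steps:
$D = - \frac{15}{4}$ ($D = \frac{4 + \frac{1}{-4}}{-1 + 0} = \frac{4 - \frac{1}{4}}{-1} = \frac{15}{4} \left(-1\right) = - \frac{15}{4} \approx -3.75$)
$\left(29 + a{\left(D \right)}\right)^{2} - v{\left(-222 \right)} = \left(29 + \frac{11}{- \frac{15}{4}}\right)^{2} - -96 = \left(29 + 11 \left(- \frac{4}{15}\right)\right)^{2} + 96 = \left(29 - \frac{44}{15}\right)^{2} + 96 = \left(\frac{391}{15}\right)^{2} + 96 = \frac{152881}{225} + 96 = \frac{174481}{225}$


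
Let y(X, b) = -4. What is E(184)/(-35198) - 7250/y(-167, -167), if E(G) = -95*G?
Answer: 63813855/35198 ≈ 1813.0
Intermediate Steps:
E(184)/(-35198) - 7250/y(-167, -167) = -95*184/(-35198) - 7250/(-4) = -17480*(-1/35198) - 7250*(-¼) = 8740/17599 + 3625/2 = 63813855/35198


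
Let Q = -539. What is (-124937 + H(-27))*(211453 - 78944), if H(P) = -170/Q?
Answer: -8923271740357/539 ≈ -1.6555e+10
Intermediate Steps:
H(P) = 170/539 (H(P) = -170/(-539) = -170*(-1/539) = 170/539)
(-124937 + H(-27))*(211453 - 78944) = (-124937 + 170/539)*(211453 - 78944) = -67340873/539*132509 = -8923271740357/539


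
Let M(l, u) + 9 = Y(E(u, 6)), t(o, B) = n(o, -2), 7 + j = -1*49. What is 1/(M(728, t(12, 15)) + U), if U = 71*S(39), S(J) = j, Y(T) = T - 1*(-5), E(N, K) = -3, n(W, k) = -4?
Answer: -1/3983 ≈ -0.00025107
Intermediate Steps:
j = -56 (j = -7 - 1*49 = -7 - 49 = -56)
t(o, B) = -4
Y(T) = 5 + T (Y(T) = T + 5 = 5 + T)
S(J) = -56
M(l, u) = -7 (M(l, u) = -9 + (5 - 3) = -9 + 2 = -7)
U = -3976 (U = 71*(-56) = -3976)
1/(M(728, t(12, 15)) + U) = 1/(-7 - 3976) = 1/(-3983) = -1/3983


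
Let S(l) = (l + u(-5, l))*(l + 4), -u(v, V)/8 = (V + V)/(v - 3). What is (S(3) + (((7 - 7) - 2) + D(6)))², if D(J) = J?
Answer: 4489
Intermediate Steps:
u(v, V) = -16*V/(-3 + v) (u(v, V) = -8*(V + V)/(v - 3) = -8*2*V/(-3 + v) = -16*V/(-3 + v))
S(l) = 3*l*(4 + l) (S(l) = (l - 16*l/(-3 - 5))*(l + 4) = (l - 16*l/(-8))*(4 + l) = (l - 16*l*(-⅛))*(4 + l) = (l + 2*l)*(4 + l) = (3*l)*(4 + l) = 3*l*(4 + l))
(S(3) + (((7 - 7) - 2) + D(6)))² = (3*3*(4 + 3) + (((7 - 7) - 2) + 6))² = (3*3*7 + ((0 - 2) + 6))² = (63 + (-2 + 6))² = (63 + 4)² = 67² = 4489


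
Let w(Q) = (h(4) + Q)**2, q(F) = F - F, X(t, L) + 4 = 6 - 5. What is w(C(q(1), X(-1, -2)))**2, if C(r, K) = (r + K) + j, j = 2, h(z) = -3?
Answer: 256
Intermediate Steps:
X(t, L) = -3 (X(t, L) = -4 + (6 - 5) = -4 + 1 = -3)
q(F) = 0
C(r, K) = 2 + K + r (C(r, K) = (r + K) + 2 = (K + r) + 2 = 2 + K + r)
w(Q) = (-3 + Q)**2
w(C(q(1), X(-1, -2)))**2 = ((-3 + (2 - 3 + 0))**2)**2 = ((-3 - 1)**2)**2 = ((-4)**2)**2 = 16**2 = 256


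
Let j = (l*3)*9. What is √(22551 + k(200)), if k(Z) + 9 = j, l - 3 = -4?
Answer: √22515 ≈ 150.05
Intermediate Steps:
l = -1 (l = 3 - 4 = -1)
j = -27 (j = -1*3*9 = -3*9 = -27)
k(Z) = -36 (k(Z) = -9 - 27 = -36)
√(22551 + k(200)) = √(22551 - 36) = √22515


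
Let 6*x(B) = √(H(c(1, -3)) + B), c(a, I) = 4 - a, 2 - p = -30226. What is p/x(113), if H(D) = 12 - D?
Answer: 90684*√122/61 ≈ 16420.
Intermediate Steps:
p = 30228 (p = 2 - 1*(-30226) = 2 + 30226 = 30228)
x(B) = √(9 + B)/6 (x(B) = √((12 - (4 - 1*1)) + B)/6 = √((12 - (4 - 1)) + B)/6 = √((12 - 1*3) + B)/6 = √((12 - 3) + B)/6 = √(9 + B)/6)
p/x(113) = 30228/((√(9 + 113)/6)) = 30228/((√122/6)) = 30228*(3*√122/61) = 90684*√122/61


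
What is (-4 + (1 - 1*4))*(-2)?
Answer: 14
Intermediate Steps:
(-4 + (1 - 1*4))*(-2) = (-4 + (1 - 4))*(-2) = (-4 - 3)*(-2) = -7*(-2) = 14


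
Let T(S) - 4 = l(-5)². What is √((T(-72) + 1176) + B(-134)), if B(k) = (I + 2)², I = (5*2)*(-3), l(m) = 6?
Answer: 20*√5 ≈ 44.721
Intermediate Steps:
I = -30 (I = 10*(-3) = -30)
T(S) = 40 (T(S) = 4 + 6² = 4 + 36 = 40)
B(k) = 784 (B(k) = (-30 + 2)² = (-28)² = 784)
√((T(-72) + 1176) + B(-134)) = √((40 + 1176) + 784) = √(1216 + 784) = √2000 = 20*√5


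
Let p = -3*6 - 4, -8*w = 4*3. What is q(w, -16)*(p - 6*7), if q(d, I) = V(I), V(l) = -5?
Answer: 320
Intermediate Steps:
w = -3/2 ≈ -1.5000
q(d, I) = -5
p = -22 (p = -18 - 4 = -22)
q(w, -16)*(p - 6*7) = -5*(-22 - 6*7) = -5*(-22 - 42) = -5*(-64) = 320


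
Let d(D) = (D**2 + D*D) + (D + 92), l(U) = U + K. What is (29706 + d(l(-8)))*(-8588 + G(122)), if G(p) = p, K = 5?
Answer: -252396858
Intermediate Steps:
l(U) = 5 + U (l(U) = U + 5 = 5 + U)
d(D) = 92 + D + 2*D**2 (d(D) = (D**2 + D**2) + (92 + D) = 2*D**2 + (92 + D) = 92 + D + 2*D**2)
(29706 + d(l(-8)))*(-8588 + G(122)) = (29706 + (92 + (5 - 8) + 2*(5 - 8)**2))*(-8588 + 122) = (29706 + (92 - 3 + 2*(-3)**2))*(-8466) = (29706 + (92 - 3 + 2*9))*(-8466) = (29706 + (92 - 3 + 18))*(-8466) = (29706 + 107)*(-8466) = 29813*(-8466) = -252396858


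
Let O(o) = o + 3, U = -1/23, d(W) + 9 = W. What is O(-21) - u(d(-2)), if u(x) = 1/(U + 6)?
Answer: -2489/137 ≈ -18.168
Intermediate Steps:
d(W) = -9 + W
U = -1/23 (U = -1*1/23 = -1/23 ≈ -0.043478)
u(x) = 23/137 (u(x) = 1/(-1/23 + 6) = 1/(137/23) = 23/137)
O(o) = 3 + o
O(-21) - u(d(-2)) = (3 - 21) - 1*23/137 = -18 - 23/137 = -2489/137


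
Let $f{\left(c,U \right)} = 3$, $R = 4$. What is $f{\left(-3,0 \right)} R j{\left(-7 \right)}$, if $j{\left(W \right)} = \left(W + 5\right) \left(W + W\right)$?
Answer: $336$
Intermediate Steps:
$j{\left(W \right)} = 2 W \left(5 + W\right)$ ($j{\left(W \right)} = \left(5 + W\right) 2 W = 2 W \left(5 + W\right)$)
$f{\left(-3,0 \right)} R j{\left(-7 \right)} = 3 \cdot 4 \cdot 2 \left(-7\right) \left(5 - 7\right) = 12 \cdot 2 \left(-7\right) \left(-2\right) = 12 \cdot 28 = 336$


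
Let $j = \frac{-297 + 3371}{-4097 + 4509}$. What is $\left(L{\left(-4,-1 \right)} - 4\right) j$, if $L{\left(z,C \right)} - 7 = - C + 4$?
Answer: $\frac{6148}{103} \approx 59.689$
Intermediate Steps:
$L{\left(z,C \right)} = 11 - C$ ($L{\left(z,C \right)} = 7 - \left(-4 + C\right) = 11 - C$)
$j = \frac{1537}{206}$ ($j = \frac{3074}{412} = 3074 \cdot \frac{1}{412} = \frac{1537}{206} \approx 7.4612$)
$\left(L{\left(-4,-1 \right)} - 4\right) j = \left(\left(11 - -1\right) - 4\right) \frac{1537}{206} = \left(\left(11 + 1\right) - 4\right) \frac{1537}{206} = \left(12 - 4\right) \frac{1537}{206} = 8 \cdot \frac{1537}{206} = \frac{6148}{103}$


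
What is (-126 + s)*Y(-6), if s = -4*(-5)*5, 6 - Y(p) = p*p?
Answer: 780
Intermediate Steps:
Y(p) = 6 - p² (Y(p) = 6 - p*p = 6 - p²)
s = 100 (s = 20*5 = 100)
(-126 + s)*Y(-6) = (-126 + 100)*(6 - 1*(-6)²) = -26*(6 - 1*36) = -26*(6 - 36) = -26*(-30) = 780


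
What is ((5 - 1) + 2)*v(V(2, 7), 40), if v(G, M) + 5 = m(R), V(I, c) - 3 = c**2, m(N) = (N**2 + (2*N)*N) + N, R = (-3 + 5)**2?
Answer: 282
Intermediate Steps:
R = 4 (R = 2**2 = 4)
m(N) = N + 3*N**2 (m(N) = (N**2 + 2*N**2) + N = 3*N**2 + N = N + 3*N**2)
V(I, c) = 3 + c**2
v(G, M) = 47 (v(G, M) = -5 + 4*(1 + 3*4) = -5 + 4*(1 + 12) = -5 + 4*13 = -5 + 52 = 47)
((5 - 1) + 2)*v(V(2, 7), 40) = ((5 - 1) + 2)*47 = (4 + 2)*47 = 6*47 = 282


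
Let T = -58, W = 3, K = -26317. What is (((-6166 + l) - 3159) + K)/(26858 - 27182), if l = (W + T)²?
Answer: 32617/324 ≈ 100.67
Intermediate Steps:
l = 3025 (l = (3 - 58)² = (-55)² = 3025)
(((-6166 + l) - 3159) + K)/(26858 - 27182) = (((-6166 + 3025) - 3159) - 26317)/(26858 - 27182) = ((-3141 - 3159) - 26317)/(-324) = (-6300 - 26317)*(-1/324) = -32617*(-1/324) = 32617/324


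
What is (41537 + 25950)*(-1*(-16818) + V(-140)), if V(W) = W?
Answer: 1125548186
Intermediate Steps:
(41537 + 25950)*(-1*(-16818) + V(-140)) = (41537 + 25950)*(-1*(-16818) - 140) = 67487*(16818 - 140) = 67487*16678 = 1125548186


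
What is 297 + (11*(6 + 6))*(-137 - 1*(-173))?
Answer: 5049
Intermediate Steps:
297 + (11*(6 + 6))*(-137 - 1*(-173)) = 297 + (11*12)*(-137 + 173) = 297 + 132*36 = 297 + 4752 = 5049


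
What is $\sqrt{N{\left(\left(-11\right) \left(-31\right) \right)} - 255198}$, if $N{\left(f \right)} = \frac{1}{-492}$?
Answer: $\frac{i \sqrt{15443562291}}{246} \approx 505.17 i$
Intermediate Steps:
$N{\left(f \right)} = - \frac{1}{492}$
$\sqrt{N{\left(\left(-11\right) \left(-31\right) \right)} - 255198} = \sqrt{- \frac{1}{492} - 255198} = \sqrt{- \frac{125557417}{492}} = \frac{i \sqrt{15443562291}}{246}$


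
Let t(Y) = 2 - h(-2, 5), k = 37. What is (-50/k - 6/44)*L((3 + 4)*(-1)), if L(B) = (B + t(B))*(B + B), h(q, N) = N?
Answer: -84770/407 ≈ -208.28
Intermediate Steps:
t(Y) = -3 (t(Y) = 2 - 1*5 = 2 - 5 = -3)
L(B) = 2*B*(-3 + B) (L(B) = (B - 3)*(B + B) = (-3 + B)*(2*B) = 2*B*(-3 + B))
(-50/k - 6/44)*L((3 + 4)*(-1)) = (-50/37 - 6/44)*(2*((3 + 4)*(-1))*(-3 + (3 + 4)*(-1))) = (-50*1/37 - 6*1/44)*(2*(7*(-1))*(-3 + 7*(-1))) = (-50/37 - 3/22)*(2*(-7)*(-3 - 7)) = -1211*(-7)*(-10)/407 = -1211/814*140 = -84770/407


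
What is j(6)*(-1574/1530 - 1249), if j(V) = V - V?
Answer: 0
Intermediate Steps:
j(V) = 0
j(6)*(-1574/1530 - 1249) = 0*(-1574/1530 - 1249) = 0*(-1574*1/1530 - 1249) = 0*(-787/765 - 1249) = 0*(-956272/765) = 0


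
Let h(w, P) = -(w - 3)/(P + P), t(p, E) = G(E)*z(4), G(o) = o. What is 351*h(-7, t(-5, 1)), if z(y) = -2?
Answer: -1755/2 ≈ -877.50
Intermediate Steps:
t(p, E) = -2*E (t(p, E) = E*(-2) = -2*E)
h(w, P) = -(-3 + w)/(2*P)
351*h(-7, t(-5, 1)) = 351*((3 - 1*(-7))/(2*((-2*1)))) = 351*((½)*(3 + 7)/(-2)) = 351*((½)*(-½)*10) = 351*(-5/2) = -1755/2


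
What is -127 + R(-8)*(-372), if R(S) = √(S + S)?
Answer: -127 - 1488*I ≈ -127.0 - 1488.0*I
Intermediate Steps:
R(S) = √2*√S (R(S) = √(2*S) = √2*√S)
-127 + R(-8)*(-372) = -127 + (√2*√(-8))*(-372) = -127 + (√2*(2*I*√2))*(-372) = -127 + (4*I)*(-372) = -127 - 1488*I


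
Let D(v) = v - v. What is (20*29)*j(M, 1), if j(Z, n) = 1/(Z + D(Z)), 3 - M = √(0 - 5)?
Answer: 870/7 + 290*I*√5/7 ≈ 124.29 + 92.637*I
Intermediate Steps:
D(v) = 0
M = 3 - I*√5 (M = 3 - √(0 - 5) = 3 - √(-5) = 3 - I*√5 ≈ 3.0 - 2.2361*I)
j(Z, n) = 1/Z (j(Z, n) = 1/(Z + 0) = 1/Z)
(20*29)*j(M, 1) = (20*29)/(3 - I*√5) = 580/(3 - I*√5)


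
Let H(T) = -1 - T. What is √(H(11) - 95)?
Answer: I*√107 ≈ 10.344*I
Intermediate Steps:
√(H(11) - 95) = √((-1 - 1*11) - 95) = √((-1 - 11) - 95) = √(-12 - 95) = √(-107) = I*√107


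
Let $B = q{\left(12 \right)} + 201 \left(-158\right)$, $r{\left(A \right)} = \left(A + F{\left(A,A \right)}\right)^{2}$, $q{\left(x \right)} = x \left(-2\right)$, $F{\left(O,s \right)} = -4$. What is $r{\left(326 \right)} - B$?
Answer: $135466$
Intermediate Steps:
$q{\left(x \right)} = - 2 x$
$r{\left(A \right)} = \left(-4 + A\right)^{2}$ ($r{\left(A \right)} = \left(A - 4\right)^{2} = \left(-4 + A\right)^{2}$)
$B = -31782$ ($B = \left(-2\right) 12 + 201 \left(-158\right) = -24 - 31758 = -31782$)
$r{\left(326 \right)} - B = \left(-4 + 326\right)^{2} - -31782 = 322^{2} + 31782 = 103684 + 31782 = 135466$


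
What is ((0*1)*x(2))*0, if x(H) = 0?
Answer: 0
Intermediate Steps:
((0*1)*x(2))*0 = ((0*1)*0)*0 = (0*0)*0 = 0*0 = 0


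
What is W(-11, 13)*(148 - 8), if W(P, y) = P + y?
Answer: 280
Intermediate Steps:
W(-11, 13)*(148 - 8) = (-11 + 13)*(148 - 8) = 2*140 = 280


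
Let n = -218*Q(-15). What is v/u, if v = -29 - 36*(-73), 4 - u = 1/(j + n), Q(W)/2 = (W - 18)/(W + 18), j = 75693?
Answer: 209190911/321955 ≈ 649.75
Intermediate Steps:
Q(W) = 2*(-18 + W)/(18 + W) (Q(W) = 2*((W - 18)/(W + 18)) = 2*((-18 + W)/(18 + W)) = 2*(-18 + W)/(18 + W))
n = 4796 (n = -436*(-18 - 15)/(18 - 15) = -436*(-33)/3 = -218*(-22) = 4796)
u = 321955/80489 (u = 4 - 1/(75693 + 4796) = 4 - 1/80489 = 321955/80489 ≈ 4.0000)
v = 2599 (v = -29 + 2628 = 2599)
v/u = 2599/(321955/80489) = 2599*(80489/321955) = 209190911/321955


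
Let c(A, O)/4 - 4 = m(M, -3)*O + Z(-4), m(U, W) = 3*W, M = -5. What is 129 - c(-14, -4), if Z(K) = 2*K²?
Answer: -159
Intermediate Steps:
c(A, O) = 144 - 36*O (c(A, O) = 16 + 4*((3*(-3))*O + 2*(-4)²) = 16 + 4*(-9*O + 2*16) = 16 + 4*(-9*O + 32) = 16 + 4*(32 - 9*O) = 16 + (128 - 36*O) = 144 - 36*O)
129 - c(-14, -4) = 129 - (144 - 36*(-4)) = 129 - (144 + 144) = 129 - 1*288 = 129 - 288 = -159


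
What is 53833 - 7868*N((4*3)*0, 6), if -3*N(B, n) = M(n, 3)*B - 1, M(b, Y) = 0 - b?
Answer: 153631/3 ≈ 51210.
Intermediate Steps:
M(b, Y) = -b
N(B, n) = ⅓ + B*n/3 (N(B, n) = -((-n)*B - 1)/3 = -(-B*n - 1)/3 = -(-1 - B*n)/3 = ⅓ + B*n/3)
53833 - 7868*N((4*3)*0, 6) = 53833 - 7868*(⅓ + (⅓)*((4*3)*0)*6) = 53833 - 7868*(⅓ + (⅓)*(12*0)*6) = 53833 - 7868*(⅓ + (⅓)*0*6) = 53833 - 7868*(⅓ + 0) = 53833 - 7868/3 = 153631/3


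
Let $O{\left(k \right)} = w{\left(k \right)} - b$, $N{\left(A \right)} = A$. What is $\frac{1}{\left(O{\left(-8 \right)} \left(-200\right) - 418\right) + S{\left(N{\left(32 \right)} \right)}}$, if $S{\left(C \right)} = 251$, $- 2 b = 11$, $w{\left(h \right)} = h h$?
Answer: $- \frac{1}{14067} \approx -7.1088 \cdot 10^{-5}$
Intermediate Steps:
$w{\left(h \right)} = h^{2}$
$b = - \frac{11}{2}$ ($b = \left(- \frac{1}{2}\right) 11 = - \frac{11}{2} \approx -5.5$)
$O{\left(k \right)} = \frac{11}{2} + k^{2}$ ($O{\left(k \right)} = k^{2} - - \frac{11}{2} = k^{2} + \frac{11}{2} = \frac{11}{2} + k^{2}$)
$\frac{1}{\left(O{\left(-8 \right)} \left(-200\right) - 418\right) + S{\left(N{\left(32 \right)} \right)}} = \frac{1}{\left(\left(\frac{11}{2} + \left(-8\right)^{2}\right) \left(-200\right) - 418\right) + 251} = \frac{1}{\left(\left(\frac{11}{2} + 64\right) \left(-200\right) - 418\right) + 251} = \frac{1}{\left(\frac{139}{2} \left(-200\right) - 418\right) + 251} = \frac{1}{\left(-13900 - 418\right) + 251} = \frac{1}{-14318 + 251} = \frac{1}{-14067} = - \frac{1}{14067}$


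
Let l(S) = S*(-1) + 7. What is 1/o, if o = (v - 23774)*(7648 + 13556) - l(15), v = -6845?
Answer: -1/649245268 ≈ -1.5403e-9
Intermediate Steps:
l(S) = 7 - S (l(S) = -S + 7 = 7 - S)
o = -649245268 (o = (-6845 - 23774)*(7648 + 13556) - (7 - 1*15) = -30619*21204 - (7 - 15) = -649245276 - 1*(-8) = -649245276 + 8 = -649245268)
1/o = 1/(-649245268) = -1/649245268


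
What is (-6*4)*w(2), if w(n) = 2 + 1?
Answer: -72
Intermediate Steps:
w(n) = 3
(-6*4)*w(2) = -6*4*3 = -24*3 = -72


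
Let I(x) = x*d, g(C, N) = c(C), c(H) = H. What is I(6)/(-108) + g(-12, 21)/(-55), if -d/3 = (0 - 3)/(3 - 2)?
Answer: -31/110 ≈ -0.28182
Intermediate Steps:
d = 9 (d = -3*(0 - 3)/(3 - 2) = -(-9)/1 = -(-9) = -3*(-3) = 9)
g(C, N) = C
I(x) = 9*x (I(x) = x*9 = 9*x)
I(6)/(-108) + g(-12, 21)/(-55) = (9*6)/(-108) - 12/(-55) = 54*(-1/108) - 12*(-1/55) = -1/2 + 12/55 = -31/110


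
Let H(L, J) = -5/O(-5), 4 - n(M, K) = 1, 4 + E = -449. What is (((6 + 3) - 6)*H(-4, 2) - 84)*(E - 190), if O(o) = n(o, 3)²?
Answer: 165251/3 ≈ 55084.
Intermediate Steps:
E = -453 (E = -4 - 449 = -453)
n(M, K) = 3 (n(M, K) = 4 - 1*1 = 4 - 1 = 3)
O(o) = 9 (O(o) = 3² = 9)
H(L, J) = -5/9
(((6 + 3) - 6)*H(-4, 2) - 84)*(E - 190) = (((6 + 3) - 6)*(-5/9) - 84)*(-453 - 190) = ((9 - 6)*(-5/9) - 84)*(-643) = (3*(-5/9) - 84)*(-643) = (-5/3 - 84)*(-643) = -257/3*(-643) = 165251/3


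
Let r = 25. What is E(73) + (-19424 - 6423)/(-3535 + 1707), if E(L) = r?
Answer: 71547/1828 ≈ 39.140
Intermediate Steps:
E(L) = 25
E(73) + (-19424 - 6423)/(-3535 + 1707) = 25 + (-19424 - 6423)/(-3535 + 1707) = 25 - 25847/(-1828) = 25 - 25847*(-1/1828) = 25 + 25847/1828 = 71547/1828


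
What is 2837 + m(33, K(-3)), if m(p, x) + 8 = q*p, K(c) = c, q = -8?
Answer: 2565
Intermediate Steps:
m(p, x) = -8 - 8*p
2837 + m(33, K(-3)) = 2837 + (-8 - 8*33) = 2837 + (-8 - 264) = 2837 - 272 = 2565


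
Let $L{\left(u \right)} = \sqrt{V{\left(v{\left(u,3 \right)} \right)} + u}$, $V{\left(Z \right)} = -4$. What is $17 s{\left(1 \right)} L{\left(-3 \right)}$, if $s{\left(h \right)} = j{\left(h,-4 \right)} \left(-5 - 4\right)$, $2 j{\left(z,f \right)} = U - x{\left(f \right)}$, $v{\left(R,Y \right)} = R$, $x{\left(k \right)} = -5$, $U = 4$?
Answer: $- \frac{1377 i \sqrt{7}}{2} \approx - 1821.6 i$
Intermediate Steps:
$j{\left(z,f \right)} = \frac{9}{2}$ ($j{\left(z,f \right)} = \frac{4 - -5}{2} = \frac{4 + 5}{2} = \frac{1}{2} \cdot 9 = \frac{9}{2}$)
$s{\left(h \right)} = - \frac{81}{2}$ ($s{\left(h \right)} = \frac{9 \left(-5 - 4\right)}{2} = \frac{9}{2} \left(-9\right) = - \frac{81}{2}$)
$L{\left(u \right)} = \sqrt{-4 + u}$
$17 s{\left(1 \right)} L{\left(-3 \right)} = 17 \left(- \frac{81}{2}\right) \sqrt{-4 - 3} = - \frac{1377 \sqrt{-7}}{2} = - \frac{1377 i \sqrt{7}}{2}$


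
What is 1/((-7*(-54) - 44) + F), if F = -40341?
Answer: -1/40007 ≈ -2.4996e-5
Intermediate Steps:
1/((-7*(-54) - 44) + F) = 1/((-7*(-54) - 44) - 40341) = 1/((378 - 44) - 40341) = 1/(334 - 40341) = 1/(-40007) = -1/40007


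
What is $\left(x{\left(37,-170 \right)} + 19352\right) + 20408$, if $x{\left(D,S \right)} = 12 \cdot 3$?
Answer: $39796$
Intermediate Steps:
$x{\left(D,S \right)} = 36$
$\left(x{\left(37,-170 \right)} + 19352\right) + 20408 = \left(36 + 19352\right) + 20408 = 19388 + 20408 = 39796$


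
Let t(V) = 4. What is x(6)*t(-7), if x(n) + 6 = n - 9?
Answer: -36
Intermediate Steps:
x(n) = -15 + n (x(n) = -6 + (n - 9) = -6 + (-9 + n) = -15 + n)
x(6)*t(-7) = (-15 + 6)*4 = -9*4 = -36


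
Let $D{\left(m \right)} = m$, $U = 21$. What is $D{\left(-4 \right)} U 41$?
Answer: $-3444$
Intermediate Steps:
$D{\left(-4 \right)} U 41 = \left(-4\right) 21 \cdot 41 = \left(-84\right) 41 = -3444$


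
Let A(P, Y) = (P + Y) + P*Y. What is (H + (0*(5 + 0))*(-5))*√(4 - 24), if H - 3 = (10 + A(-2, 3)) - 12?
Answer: -8*I*√5 ≈ -17.889*I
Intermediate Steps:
A(P, Y) = P + Y + P*Y
H = -4 (H = 3 + ((10 + (-2 + 3 - 2*3)) - 12) = 3 + ((10 + (-2 + 3 - 6)) - 12) = 3 + ((10 - 5) - 12) = 3 + (5 - 12) = 3 - 7 = -4)
(H + (0*(5 + 0))*(-5))*√(4 - 24) = (-4 + (0*(5 + 0))*(-5))*√(4 - 24) = (-4 + (0*5)*(-5))*√(-20) = (-4 + 0*(-5))*(2*I*√5) = (-4 + 0)*(2*I*√5) = -8*I*√5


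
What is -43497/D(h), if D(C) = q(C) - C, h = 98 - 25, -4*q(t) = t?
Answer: 173988/365 ≈ 476.68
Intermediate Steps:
q(t) = -t/4
h = 73
D(C) = -5*C/4 (D(C) = -C/4 - C = -5*C/4)
-43497/D(h) = -43497/((-5/4*73)) = -43497/(-365/4) = -43497*(-4/365) = 173988/365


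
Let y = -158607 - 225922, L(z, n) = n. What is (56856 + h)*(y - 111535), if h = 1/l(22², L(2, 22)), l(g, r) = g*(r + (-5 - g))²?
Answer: -744274508761484912/26388769 ≈ -2.8204e+10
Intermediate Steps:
y = -384529
l(g, r) = g*(-5 + r - g)²
h = 1/105555076 (h = 1/(22²*(5 + 22² - 1*22)²) = 1/(484*(5 + 484 - 22)²) = 1/(484*467²) = 1/(484*218089) = 1/105555076 ≈ 9.4737e-9)
(56856 + h)*(y - 111535) = (56856 + 1/105555076)*(-384529 - 111535) = (6001439401057/105555076)*(-496064) = -744274508761484912/26388769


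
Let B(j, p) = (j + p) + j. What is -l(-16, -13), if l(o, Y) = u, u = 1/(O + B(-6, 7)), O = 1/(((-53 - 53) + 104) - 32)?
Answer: 34/171 ≈ 0.19883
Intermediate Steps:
B(j, p) = p + 2*j
O = -1/34 (O = 1/((-106 + 104) - 32) = 1/(-2 - 32) = 1/(-34) = -1/34 ≈ -0.029412)
u = -34/171 (u = 1/(-1/34 + (7 + 2*(-6))) = 1/(-1/34 + (7 - 12)) = 1/(-1/34 - 5) = 1/(-171/34) = -34/171 ≈ -0.19883)
l(o, Y) = -34/171
-l(-16, -13) = -1*(-34/171) = 34/171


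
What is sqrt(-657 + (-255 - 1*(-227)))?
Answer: I*sqrt(685) ≈ 26.173*I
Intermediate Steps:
sqrt(-657 + (-255 - 1*(-227))) = sqrt(-657 + (-255 + 227)) = sqrt(-657 - 28) = sqrt(-685) = I*sqrt(685)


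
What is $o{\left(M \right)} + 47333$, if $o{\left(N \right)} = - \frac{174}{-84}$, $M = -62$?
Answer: $\frac{662691}{14} \approx 47335.0$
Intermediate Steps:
$o{\left(N \right)} = \frac{29}{14}$ ($o{\left(N \right)} = \left(-174\right) \left(- \frac{1}{84}\right) = \frac{29}{14}$)
$o{\left(M \right)} + 47333 = \frac{29}{14} + 47333 = \frac{662691}{14}$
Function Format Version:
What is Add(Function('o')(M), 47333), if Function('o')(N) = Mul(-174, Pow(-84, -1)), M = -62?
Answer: Rational(662691, 14) ≈ 47335.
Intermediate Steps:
Function('o')(N) = Rational(29, 14) (Function('o')(N) = Mul(-174, Rational(-1, 84)) = Rational(29, 14))
Add(Function('o')(M), 47333) = Add(Rational(29, 14), 47333) = Rational(662691, 14)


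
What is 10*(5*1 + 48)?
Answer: 530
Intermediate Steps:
10*(5*1 + 48) = 10*(5 + 48) = 10*53 = 530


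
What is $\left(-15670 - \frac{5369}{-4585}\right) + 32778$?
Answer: $\frac{11206507}{655} \approx 17109.0$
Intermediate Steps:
$\left(-15670 - \frac{5369}{-4585}\right) + 32778 = \left(-15670 - - \frac{767}{655}\right) + 32778 = \left(-15670 + \frac{767}{655}\right) + 32778 = - \frac{10263083}{655} + 32778 = \frac{11206507}{655}$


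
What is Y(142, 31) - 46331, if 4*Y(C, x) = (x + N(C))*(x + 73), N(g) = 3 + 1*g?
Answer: -41755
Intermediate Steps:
N(g) = 3 + g
Y(C, x) = (73 + x)*(3 + C + x)/4 (Y(C, x) = ((x + (3 + C))*(x + 73))/4 = ((3 + C + x)*(73 + x))/4 = ((73 + x)*(3 + C + x))/4 = (73 + x)*(3 + C + x)/4)
Y(142, 31) - 46331 = (219/4 + 19*31 + (¼)*31² + (73/4)*142 + (¼)*142*31) - 46331 = (219/4 + 589 + (¼)*961 + 5183/2 + 2201/2) - 46331 = (219/4 + 589 + 961/4 + 5183/2 + 2201/2) - 46331 = 4576 - 46331 = -41755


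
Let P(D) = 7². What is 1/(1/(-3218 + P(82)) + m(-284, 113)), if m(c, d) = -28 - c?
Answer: 3169/811263 ≈ 0.0039063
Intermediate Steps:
P(D) = 49
1/(1/(-3218 + P(82)) + m(-284, 113)) = 1/(1/(-3218 + 49) + (-28 - 1*(-284))) = 1/(1/(-3169) + (-28 + 284)) = 1/(-1/3169 + 256) = 1/(811263/3169) = 3169/811263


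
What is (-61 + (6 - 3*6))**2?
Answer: 5329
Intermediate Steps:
(-61 + (6 - 3*6))**2 = (-61 + (6 - 18))**2 = (-61 - 12)**2 = (-73)**2 = 5329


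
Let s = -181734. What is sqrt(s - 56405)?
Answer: I*sqrt(238139) ≈ 488.0*I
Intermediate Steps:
sqrt(s - 56405) = sqrt(-181734 - 56405) = sqrt(-238139) = I*sqrt(238139)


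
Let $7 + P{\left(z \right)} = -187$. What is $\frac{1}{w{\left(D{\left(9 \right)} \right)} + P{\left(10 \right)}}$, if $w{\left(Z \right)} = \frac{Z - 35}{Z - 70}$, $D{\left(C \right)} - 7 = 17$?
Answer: $- \frac{46}{8913} \approx -0.005161$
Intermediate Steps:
$P{\left(z \right)} = -194$ ($P{\left(z \right)} = -7 - 187 = -194$)
$D{\left(C \right)} = 24$ ($D{\left(C \right)} = 7 + 17 = 24$)
$w{\left(Z \right)} = \frac{-35 + Z}{-70 + Z}$
$\frac{1}{w{\left(D{\left(9 \right)} \right)} + P{\left(10 \right)}} = \frac{1}{\frac{-35 + 24}{-70 + 24} - 194} = \frac{1}{\frac{1}{-46} \left(-11\right) - 194} = \frac{1}{\left(- \frac{1}{46}\right) \left(-11\right) - 194} = \frac{1}{\frac{11}{46} - 194} = \frac{1}{- \frac{8913}{46}} = - \frac{46}{8913}$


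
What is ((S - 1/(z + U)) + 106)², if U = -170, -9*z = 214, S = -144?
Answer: 4390785169/3041536 ≈ 1443.6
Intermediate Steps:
z = -214/9 (z = -⅑*214 = -214/9 ≈ -23.778)
((S - 1/(z + U)) + 106)² = ((-144 - 1/(-214/9 - 170)) + 106)² = ((-144 - 1/(-1744/9)) + 106)² = ((-144 - 1*(-9/1744)) + 106)² = ((-144 + 9/1744) + 106)² = (-251127/1744 + 106)² = (-66263/1744)² = 4390785169/3041536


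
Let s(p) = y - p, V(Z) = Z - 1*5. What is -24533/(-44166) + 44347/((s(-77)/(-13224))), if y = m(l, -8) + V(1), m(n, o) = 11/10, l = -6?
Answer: -4544020357711/574158 ≈ -7.9142e+6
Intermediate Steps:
V(Z) = -5 + Z (V(Z) = Z - 5 = -5 + Z)
m(n, o) = 11/10 (m(n, o) = 11*(⅒) = 11/10)
y = -29/10 (y = 11/10 + (-5 + 1) = 11/10 - 4 = -29/10 ≈ -2.9000)
s(p) = -29/10 - p
-24533/(-44166) + 44347/((s(-77)/(-13224))) = -24533/(-44166) + 44347/(((-29/10 - 1*(-77))/(-13224))) = -24533*(-1/44166) + 44347/(((-29/10 + 77)*(-1/13224))) = 24533/44166 + 44347/(((741/10)*(-1/13224))) = 24533/44166 + 44347/(-13/2320) = 24533/44166 + 44347*(-2320/13) = 24533/44166 - 102885040/13 = -4544020357711/574158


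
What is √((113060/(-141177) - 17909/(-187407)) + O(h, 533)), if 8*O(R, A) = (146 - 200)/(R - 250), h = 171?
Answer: I*√133722275092854400750479/464477130018 ≈ 0.7873*I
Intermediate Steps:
O(R, A) = -27/(4*(-250 + R)) (O(R, A) = ((146 - 200)/(R - 250))/8 = (-54/(-250 + R))/8 = -27/(4*(-250 + R)))
√((113060/(-141177) - 17909/(-187407)) + O(h, 533)) = √((113060/(-141177) - 17909/(-187407)) - 27/(-1000 + 4*171)) = √((113060*(-1/141177) - 17909*(-1/187407)) - 27/(-1000 + 684)) = √((-113060/141177 + 17909/187407) - 27/(-316)) = √(-6219965509/8819186013 - 27*(-1/316)) = √(-6219965509/8819186013 + 27/316) = √(-1727391078493/2786862780108) = I*√133722275092854400750479/464477130018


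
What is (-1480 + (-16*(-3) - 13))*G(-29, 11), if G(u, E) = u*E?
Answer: 460955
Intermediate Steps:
G(u, E) = E*u
(-1480 + (-16*(-3) - 13))*G(-29, 11) = (-1480 + (-16*(-3) - 13))*(11*(-29)) = (-1480 + (48 - 13))*(-319) = (-1480 + 35)*(-319) = -1445*(-319) = 460955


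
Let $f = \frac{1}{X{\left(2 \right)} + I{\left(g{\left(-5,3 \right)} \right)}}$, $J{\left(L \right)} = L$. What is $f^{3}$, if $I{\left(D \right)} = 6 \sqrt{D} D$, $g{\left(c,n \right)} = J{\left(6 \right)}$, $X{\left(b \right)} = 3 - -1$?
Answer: $- \frac{1459}{7301384000} + \frac{4401 \sqrt{6}}{7301384000} \approx 1.2766 \cdot 10^{-6}$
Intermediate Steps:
$X{\left(b \right)} = 4$ ($X{\left(b \right)} = 3 + 1 = 4$)
$g{\left(c,n \right)} = 6$
$I{\left(D \right)} = 6 D^{\frac{3}{2}}$
$f = \frac{1}{4 + 36 \sqrt{6}}$ ($f = \frac{1}{4 + 6 \cdot 6^{\frac{3}{2}}} = \frac{1}{4 + 6 \cdot 6 \sqrt{6}} = \frac{1}{4 + 36 \sqrt{6}} \approx 0.010848$)
$f^{3} = \left(- \frac{1}{1940} + \frac{9 \sqrt{6}}{1940}\right)^{3}$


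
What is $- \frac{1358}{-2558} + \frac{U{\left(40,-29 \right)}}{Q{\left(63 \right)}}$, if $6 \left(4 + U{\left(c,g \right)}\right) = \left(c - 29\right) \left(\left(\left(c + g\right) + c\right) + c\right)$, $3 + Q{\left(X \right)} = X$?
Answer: $\frac{1494023}{460440} \approx 3.2448$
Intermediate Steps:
$Q{\left(X \right)} = -3 + X$
$U{\left(c,g \right)} = -4 + \frac{\left(-29 + c\right) \left(g + 3 c\right)}{6}$ ($U{\left(c,g \right)} = -4 + \frac{\left(c - 29\right) \left(\left(\left(c + g\right) + c\right) + c\right)}{6} = -4 + \frac{\left(-29 + c\right) \left(\left(g + 2 c\right) + c\right)}{6} = -4 + \frac{\left(-29 + c\right) \left(g + 3 c\right)}{6}$)
$- \frac{1358}{-2558} + \frac{U{\left(40,-29 \right)}}{Q{\left(63 \right)}} = - \frac{1358}{-2558} + \frac{-4 + \frac{40^{2}}{2} - 580 - - \frac{841}{6} + \frac{1}{6} \cdot 40 \left(-29\right)}{-3 + 63} = \left(-1358\right) \left(- \frac{1}{2558}\right) + \frac{-4 + \frac{1}{2} \cdot 1600 - 580 + \frac{841}{6} - \frac{580}{3}}{60} = \frac{679}{1279} + \left(-4 + 800 - 580 + \frac{841}{6} - \frac{580}{3}\right) \frac{1}{60} = \frac{679}{1279} + \frac{977}{6} \cdot \frac{1}{60} = \frac{679}{1279} + \frac{977}{360} = \frac{1494023}{460440}$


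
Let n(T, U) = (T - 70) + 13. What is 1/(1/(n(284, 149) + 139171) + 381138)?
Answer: 139398/53129874925 ≈ 2.6237e-6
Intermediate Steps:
n(T, U) = -57 + T (n(T, U) = (-70 + T) + 13 = -57 + T)
1/(1/(n(284, 149) + 139171) + 381138) = 1/(1/((-57 + 284) + 139171) + 381138) = 1/(1/(227 + 139171) + 381138) = 1/(1/139398 + 381138) = 1/(53129874925/139398) = 139398/53129874925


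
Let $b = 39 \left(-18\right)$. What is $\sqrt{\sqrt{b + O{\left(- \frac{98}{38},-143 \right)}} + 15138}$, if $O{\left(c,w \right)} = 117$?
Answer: $\sqrt{15138 + 3 i \sqrt{65}} \approx 123.04 + 0.0983 i$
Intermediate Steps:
$b = -702$
$\sqrt{\sqrt{b + O{\left(- \frac{98}{38},-143 \right)}} + 15138} = \sqrt{\sqrt{-702 + 117} + 15138} = \sqrt{\sqrt{-585} + 15138} = \sqrt{3 i \sqrt{65} + 15138} = \sqrt{15138 + 3 i \sqrt{65}}$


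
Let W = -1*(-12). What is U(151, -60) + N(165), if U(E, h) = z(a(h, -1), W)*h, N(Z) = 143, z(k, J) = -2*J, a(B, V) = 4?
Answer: 1583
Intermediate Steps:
W = 12
U(E, h) = -24*h (U(E, h) = (-2*12)*h = -24*h)
U(151, -60) + N(165) = -24*(-60) + 143 = 1440 + 143 = 1583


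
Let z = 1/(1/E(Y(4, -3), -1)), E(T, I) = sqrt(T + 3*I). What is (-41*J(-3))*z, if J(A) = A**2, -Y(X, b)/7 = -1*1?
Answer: -738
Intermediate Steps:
Y(X, b) = 7 (Y(X, b) = -(-7) = -7*(-1) = 7)
z = 2 (z = 1/(1/(sqrt(7 + 3*(-1)))) = 1/(1/(sqrt(7 - 3))) = 1/(1/(sqrt(4))) = 1/(1/2) = 2)
(-41*J(-3))*z = -41*(-3)**2*2 = -41*9*2 = -369*2 = -738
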